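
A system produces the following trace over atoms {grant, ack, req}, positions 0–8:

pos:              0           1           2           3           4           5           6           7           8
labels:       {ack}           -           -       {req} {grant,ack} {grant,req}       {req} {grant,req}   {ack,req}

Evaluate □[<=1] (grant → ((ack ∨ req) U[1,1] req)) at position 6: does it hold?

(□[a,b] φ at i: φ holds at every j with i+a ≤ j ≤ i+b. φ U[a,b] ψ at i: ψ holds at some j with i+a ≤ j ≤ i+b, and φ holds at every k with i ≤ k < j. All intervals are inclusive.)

Check (grant → ((ack ∨ req) U[1,1] req)) at every j in [6,7]:
  j=6: antecedent false → ✓
  j=7: antecedent true; consequent holds → ✓
All positions satisfy it → formula holds.

Holds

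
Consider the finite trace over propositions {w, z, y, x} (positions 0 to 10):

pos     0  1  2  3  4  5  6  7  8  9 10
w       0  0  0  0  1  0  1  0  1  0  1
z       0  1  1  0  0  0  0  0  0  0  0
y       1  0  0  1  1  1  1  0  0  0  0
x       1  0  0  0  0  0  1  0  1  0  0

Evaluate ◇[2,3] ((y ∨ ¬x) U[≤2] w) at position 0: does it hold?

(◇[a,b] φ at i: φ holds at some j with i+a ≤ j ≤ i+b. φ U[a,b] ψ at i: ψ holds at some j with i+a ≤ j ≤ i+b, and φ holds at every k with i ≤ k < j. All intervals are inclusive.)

Check ((y ∨ ¬x) U[≤2] w) at each j in [2,3]:
  j=2: holds
  j=3: holds
Found at j=2 → formula holds.

Holds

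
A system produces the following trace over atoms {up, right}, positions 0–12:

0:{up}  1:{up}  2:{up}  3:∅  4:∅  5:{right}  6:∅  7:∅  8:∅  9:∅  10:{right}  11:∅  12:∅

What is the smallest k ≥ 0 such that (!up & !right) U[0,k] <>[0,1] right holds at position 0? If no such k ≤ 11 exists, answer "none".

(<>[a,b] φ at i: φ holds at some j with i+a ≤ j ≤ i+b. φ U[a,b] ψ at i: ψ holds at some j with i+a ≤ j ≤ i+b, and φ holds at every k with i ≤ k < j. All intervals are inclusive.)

Need earliest j ≥ 0 with <>[0,1] right, and (!up & !right) at every k in [0,j-1].
  j=0: rhs fails.
  j=1: rhs fails.
  j=2: rhs fails.
  j=3: rhs fails.
  j=4: rhs holds but lhs fails at k=0.
  j=5: rhs holds but lhs fails at k=0.
  j=6: rhs fails.
  j=7: rhs fails.
  j=8: rhs fails.
  j=9: rhs holds but lhs fails at k=0.
  j=10: rhs holds but lhs fails at k=0.
  j=11: rhs fails.
No witness within the range → none.

none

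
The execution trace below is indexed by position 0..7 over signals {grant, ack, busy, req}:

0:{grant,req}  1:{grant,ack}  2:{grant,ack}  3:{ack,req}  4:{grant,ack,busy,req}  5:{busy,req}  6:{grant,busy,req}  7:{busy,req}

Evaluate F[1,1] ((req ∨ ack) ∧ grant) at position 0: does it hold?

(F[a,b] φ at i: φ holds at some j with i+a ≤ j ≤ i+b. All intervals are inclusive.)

Yes

Check ((req ∨ ack) ∧ grant) at each j in [1,1]:
  j=1: true
Found at j=1 → formula holds.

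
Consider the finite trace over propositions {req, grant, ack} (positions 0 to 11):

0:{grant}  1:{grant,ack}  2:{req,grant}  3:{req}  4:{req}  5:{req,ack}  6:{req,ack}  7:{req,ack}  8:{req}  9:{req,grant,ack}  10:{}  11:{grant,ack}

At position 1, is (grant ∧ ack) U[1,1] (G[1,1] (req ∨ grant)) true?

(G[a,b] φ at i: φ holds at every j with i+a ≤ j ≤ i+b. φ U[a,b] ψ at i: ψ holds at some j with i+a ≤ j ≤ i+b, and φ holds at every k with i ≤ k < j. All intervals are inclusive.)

Yes

Need some j in [2,2] with G[1,1] (req ∨ grant), and (grant ∧ ack) at every k in [1,j-1].
  j=2: G[1,1] (req ∨ grant) holds; (grant ∧ ack) holds at every k in [1,1] → satisfied.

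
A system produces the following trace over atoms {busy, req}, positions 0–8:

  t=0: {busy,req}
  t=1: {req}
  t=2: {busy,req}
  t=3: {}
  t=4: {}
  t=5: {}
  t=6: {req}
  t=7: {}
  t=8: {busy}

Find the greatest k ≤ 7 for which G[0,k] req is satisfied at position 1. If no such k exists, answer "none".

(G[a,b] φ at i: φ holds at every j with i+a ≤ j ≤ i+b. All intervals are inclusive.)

req must hold from j=1 onward; find where it first fails.
  j=1: holds
  j=2: holds
  j=3: fails
Holds on [1,2], so largest k = 1.

1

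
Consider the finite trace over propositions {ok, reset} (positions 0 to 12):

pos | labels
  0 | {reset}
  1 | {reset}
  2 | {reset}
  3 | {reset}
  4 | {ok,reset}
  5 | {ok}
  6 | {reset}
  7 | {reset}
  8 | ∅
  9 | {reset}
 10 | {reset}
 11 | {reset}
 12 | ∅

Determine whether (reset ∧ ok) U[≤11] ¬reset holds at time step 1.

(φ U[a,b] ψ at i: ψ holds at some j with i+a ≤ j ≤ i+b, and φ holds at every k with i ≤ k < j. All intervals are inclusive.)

Need some j in [1,12] with ¬reset, and (reset ∧ ok) at every k in [1,j-1].
  j=1: ¬reset false.
  j=2: ¬reset false.
  j=3: ¬reset false.
  j=4: ¬reset false.
  j=5: ¬reset holds, but (reset ∧ ok) fails at k=1 → not this j.
  j=6: ¬reset false.
  j=7: ¬reset false.
  j=8: ¬reset holds, but (reset ∧ ok) fails at k=1 → not this j.
  j=9: ¬reset false.
  j=10: ¬reset false.
  j=11: ¬reset false.
  j=12: ¬reset holds, but (reset ∧ ok) fails at k=1 → not this j.
No j in the window works → until fails.

Does not hold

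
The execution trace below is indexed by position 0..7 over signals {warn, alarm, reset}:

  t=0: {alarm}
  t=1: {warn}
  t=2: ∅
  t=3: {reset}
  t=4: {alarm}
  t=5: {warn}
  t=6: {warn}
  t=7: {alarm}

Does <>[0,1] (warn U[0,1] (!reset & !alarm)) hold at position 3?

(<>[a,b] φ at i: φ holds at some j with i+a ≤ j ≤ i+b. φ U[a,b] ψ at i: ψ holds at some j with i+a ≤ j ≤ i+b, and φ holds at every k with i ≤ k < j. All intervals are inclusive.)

Check (warn U[0,1] (!reset & !alarm)) at each j in [3,4]:
  j=3: fails
  j=4: fails
No position in the window satisfies it → formula fails.

False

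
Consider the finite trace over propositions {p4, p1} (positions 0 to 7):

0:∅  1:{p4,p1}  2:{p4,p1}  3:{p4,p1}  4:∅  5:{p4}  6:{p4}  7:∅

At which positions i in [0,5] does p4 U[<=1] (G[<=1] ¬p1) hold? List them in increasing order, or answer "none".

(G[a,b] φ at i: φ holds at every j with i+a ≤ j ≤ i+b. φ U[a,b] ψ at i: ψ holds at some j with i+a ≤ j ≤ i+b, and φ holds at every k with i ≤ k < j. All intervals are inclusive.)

Evaluate at each i in [0,5]:
  i=0: ✗ (no rhs in [0,1])
  i=1: ✗ (no rhs in [1,2])
  i=2: ✗ (no rhs in [2,3])
  i=3: ✓ (rhs at j=4; lhs holds on [3,3])
  i=4: ✓ (rhs at j=4)
  i=5: ✓ (rhs at j=5)

3, 4, 5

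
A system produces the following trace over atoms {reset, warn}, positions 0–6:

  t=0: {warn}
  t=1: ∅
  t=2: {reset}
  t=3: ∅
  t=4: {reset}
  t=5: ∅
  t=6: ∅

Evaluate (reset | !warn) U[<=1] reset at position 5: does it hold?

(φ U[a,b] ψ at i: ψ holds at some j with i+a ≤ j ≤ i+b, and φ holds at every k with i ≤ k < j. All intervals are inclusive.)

Need some j in [5,6] with reset, and (reset | !warn) at every k in [5,j-1].
  j=5: reset false.
  j=6: reset false.
No j in the window works → until fails.

Does not hold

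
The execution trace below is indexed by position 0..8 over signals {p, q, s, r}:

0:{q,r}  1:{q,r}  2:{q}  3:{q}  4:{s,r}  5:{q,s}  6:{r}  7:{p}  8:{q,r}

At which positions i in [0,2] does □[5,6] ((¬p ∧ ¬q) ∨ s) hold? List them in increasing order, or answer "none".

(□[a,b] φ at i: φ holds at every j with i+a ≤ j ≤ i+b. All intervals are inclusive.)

0

Evaluate at each i in [0,2]:
  i=0: ✓ (all of [5,6])
  i=1: ✗ (fails at j=7)
  i=2: ✗ (fails at j=7)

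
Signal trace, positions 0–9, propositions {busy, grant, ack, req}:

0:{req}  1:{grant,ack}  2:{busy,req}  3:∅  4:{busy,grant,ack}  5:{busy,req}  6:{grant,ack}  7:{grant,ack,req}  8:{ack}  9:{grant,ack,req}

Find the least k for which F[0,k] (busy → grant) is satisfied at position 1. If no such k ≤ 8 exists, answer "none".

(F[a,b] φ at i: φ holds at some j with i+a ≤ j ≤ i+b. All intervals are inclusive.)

Scan j = 1,2,… for (busy → grant):
  j=1: holds
First hit at j=1, so smallest k = 1-1 = 0.

0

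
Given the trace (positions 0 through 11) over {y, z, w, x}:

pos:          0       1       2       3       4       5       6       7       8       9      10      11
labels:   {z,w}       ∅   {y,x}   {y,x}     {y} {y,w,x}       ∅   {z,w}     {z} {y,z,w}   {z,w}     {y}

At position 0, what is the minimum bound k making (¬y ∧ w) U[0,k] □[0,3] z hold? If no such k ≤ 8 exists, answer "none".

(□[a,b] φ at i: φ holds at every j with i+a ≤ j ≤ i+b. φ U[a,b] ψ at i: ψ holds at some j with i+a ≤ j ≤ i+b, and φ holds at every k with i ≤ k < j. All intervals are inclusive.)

none

Need earliest j ≥ 0 with □[0,3] z, and (¬y ∧ w) at every k in [0,j-1].
  j=0: rhs fails.
  j=1: rhs fails.
  j=2: rhs fails.
  j=3: rhs fails.
  j=4: rhs fails.
  j=5: rhs fails.
  j=6: rhs fails.
  j=7: rhs holds but lhs fails at k=1.
  j=8: rhs fails.
No witness within the range → none.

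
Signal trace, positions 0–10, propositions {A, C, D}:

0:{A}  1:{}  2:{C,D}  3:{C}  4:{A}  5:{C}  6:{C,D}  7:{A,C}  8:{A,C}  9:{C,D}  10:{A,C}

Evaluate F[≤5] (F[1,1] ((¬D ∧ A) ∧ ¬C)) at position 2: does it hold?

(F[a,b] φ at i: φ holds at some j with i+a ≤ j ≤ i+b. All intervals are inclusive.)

Yes

Check F[1,1] ((¬D ∧ A) ∧ ¬C) at each j in [2,7]:
  j=2: fails (none in [3,3])
  j=3: holds (witness at 4)
  j=4: fails (none in [5,5])
  j=5: fails (none in [6,6])
  j=6: fails (none in [7,7])
  j=7: fails (none in [8,8])
Found at j=3 → formula holds.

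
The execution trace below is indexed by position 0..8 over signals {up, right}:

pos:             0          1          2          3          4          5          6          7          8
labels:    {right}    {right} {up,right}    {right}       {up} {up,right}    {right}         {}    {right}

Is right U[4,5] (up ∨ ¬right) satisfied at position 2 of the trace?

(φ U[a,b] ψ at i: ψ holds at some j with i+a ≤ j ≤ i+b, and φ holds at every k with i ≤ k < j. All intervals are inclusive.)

False

Need some j in [6,7] with (up ∨ ¬right), and right at every k in [2,j-1].
  j=6: (up ∨ ¬right) false.
  j=7: (up ∨ ¬right) holds, but right fails at k=4 → not this j.
No j in the window works → until fails.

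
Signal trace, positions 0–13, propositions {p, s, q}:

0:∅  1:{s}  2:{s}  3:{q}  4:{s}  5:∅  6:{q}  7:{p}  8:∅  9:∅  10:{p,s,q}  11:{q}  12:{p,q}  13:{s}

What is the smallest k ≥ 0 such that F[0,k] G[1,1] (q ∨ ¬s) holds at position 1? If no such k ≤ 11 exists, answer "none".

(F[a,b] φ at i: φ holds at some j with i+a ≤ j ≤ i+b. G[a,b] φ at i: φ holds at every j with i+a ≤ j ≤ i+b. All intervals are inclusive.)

1

Scan j = 1,2,… for G[1,1] (q ∨ ¬s):
  j=1: fails
  j=2: holds
First hit at j=2, so smallest k = 2-1 = 1.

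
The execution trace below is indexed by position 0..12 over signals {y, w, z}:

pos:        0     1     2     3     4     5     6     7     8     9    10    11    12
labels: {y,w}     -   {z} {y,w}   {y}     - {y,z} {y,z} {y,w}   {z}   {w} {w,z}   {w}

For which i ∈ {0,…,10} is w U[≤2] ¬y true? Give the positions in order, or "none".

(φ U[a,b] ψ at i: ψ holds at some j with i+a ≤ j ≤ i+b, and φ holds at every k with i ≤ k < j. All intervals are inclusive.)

Evaluate at each i in [0,10]:
  i=0: ✓ (rhs at j=1; lhs holds on [0,0])
  i=1: ✓ (rhs at j=1)
  i=2: ✓ (rhs at j=2)
  i=3: ✗ (lhs fails at k=4 before rhs at j=5)
  i=4: ✗ (lhs fails at k=4 before rhs at j=5)
  i=5: ✓ (rhs at j=5)
  i=6: ✗ (no rhs in [6,8])
  i=7: ✗ (lhs fails at k=7 before rhs at j=9)
  i=8: ✓ (rhs at j=9; lhs holds on [8,8])
  i=9: ✓ (rhs at j=9)
  i=10: ✓ (rhs at j=10)

0, 1, 2, 5, 8, 9, 10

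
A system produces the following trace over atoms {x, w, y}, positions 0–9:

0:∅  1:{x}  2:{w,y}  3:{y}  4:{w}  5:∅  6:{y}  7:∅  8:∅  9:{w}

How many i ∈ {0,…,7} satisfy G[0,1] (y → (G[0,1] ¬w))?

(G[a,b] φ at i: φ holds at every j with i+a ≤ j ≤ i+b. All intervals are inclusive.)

5

Evaluate at each i in [0,7]:
  i=0: ✓ (all of [0,1])
  i=1: ✗ (fails at j=2)
  i=2: ✗ (fails at j=2)
  i=3: ✗ (fails at j=3)
  i=4: ✓ (all of [4,5])
  i=5: ✓ (all of [5,6])
  i=6: ✓ (all of [6,7])
  i=7: ✓ (all of [7,8])
Positions where it holds: {0, 4, 5, 6, 7} → 5.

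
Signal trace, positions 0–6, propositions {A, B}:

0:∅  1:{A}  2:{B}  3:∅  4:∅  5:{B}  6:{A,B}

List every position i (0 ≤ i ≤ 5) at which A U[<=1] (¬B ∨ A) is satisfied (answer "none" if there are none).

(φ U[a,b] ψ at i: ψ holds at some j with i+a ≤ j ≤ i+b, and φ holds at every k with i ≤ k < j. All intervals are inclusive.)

0, 1, 3, 4

Evaluate at each i in [0,5]:
  i=0: ✓ (rhs at j=0)
  i=1: ✓ (rhs at j=1)
  i=2: ✗ (lhs fails at k=2 before rhs at j=3)
  i=3: ✓ (rhs at j=3)
  i=4: ✓ (rhs at j=4)
  i=5: ✗ (lhs fails at k=5 before rhs at j=6)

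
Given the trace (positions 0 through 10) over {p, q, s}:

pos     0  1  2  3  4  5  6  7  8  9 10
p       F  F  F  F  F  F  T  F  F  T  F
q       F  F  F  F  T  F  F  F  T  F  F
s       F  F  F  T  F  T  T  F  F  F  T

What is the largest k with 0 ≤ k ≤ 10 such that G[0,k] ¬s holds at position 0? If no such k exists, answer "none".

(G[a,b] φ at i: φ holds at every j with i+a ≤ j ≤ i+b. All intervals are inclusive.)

¬s must hold from j=0 onward; find where it first fails.
  j=0: holds
  j=1: holds
  j=2: holds
  j=3: fails
Holds on [0,2], so largest k = 2.

2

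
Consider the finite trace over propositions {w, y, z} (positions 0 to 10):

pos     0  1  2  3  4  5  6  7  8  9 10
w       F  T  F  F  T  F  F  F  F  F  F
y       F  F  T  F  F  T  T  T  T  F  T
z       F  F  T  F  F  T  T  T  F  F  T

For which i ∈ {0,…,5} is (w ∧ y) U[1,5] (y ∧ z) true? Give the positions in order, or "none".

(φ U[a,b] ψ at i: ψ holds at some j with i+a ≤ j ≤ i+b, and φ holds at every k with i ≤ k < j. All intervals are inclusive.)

none

Evaluate at each i in [0,5]:
  i=0: ✗ (lhs fails at k=0 before rhs at j=2)
  i=1: ✗ (lhs fails at k=1 before rhs at j=2)
  i=2: ✗ (lhs fails at k=2 before rhs at j=5)
  i=3: ✗ (lhs fails at k=3 before rhs at j=5)
  i=4: ✗ (lhs fails at k=4 before rhs at j=5)
  i=5: ✗ (lhs fails at k=5 before rhs at j=6)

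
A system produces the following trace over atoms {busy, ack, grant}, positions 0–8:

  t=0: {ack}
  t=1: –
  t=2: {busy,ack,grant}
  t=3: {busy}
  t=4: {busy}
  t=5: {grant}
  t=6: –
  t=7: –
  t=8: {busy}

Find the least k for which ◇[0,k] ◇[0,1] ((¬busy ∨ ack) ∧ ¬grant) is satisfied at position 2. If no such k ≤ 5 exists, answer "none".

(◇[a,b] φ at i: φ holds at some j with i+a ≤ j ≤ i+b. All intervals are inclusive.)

Scan j = 2,3,… for ◇[0,1] ((¬busy ∨ ack) ∧ ¬grant):
  j=2: fails
  j=3: fails
  j=4: fails
  j=5: holds
First hit at j=5, so smallest k = 5-2 = 3.

3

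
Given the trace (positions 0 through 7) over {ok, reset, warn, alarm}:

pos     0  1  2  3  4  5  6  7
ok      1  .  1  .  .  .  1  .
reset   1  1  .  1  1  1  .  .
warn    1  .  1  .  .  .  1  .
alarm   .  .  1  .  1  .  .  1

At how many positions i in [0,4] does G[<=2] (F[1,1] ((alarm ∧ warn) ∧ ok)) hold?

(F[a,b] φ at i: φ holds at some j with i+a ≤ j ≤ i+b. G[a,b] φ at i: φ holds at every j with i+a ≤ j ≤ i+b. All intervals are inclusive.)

Evaluate at each i in [0,4]:
  i=0: ✗ (fails at j=0)
  i=1: ✗ (fails at j=2)
  i=2: ✗ (fails at j=2)
  i=3: ✗ (fails at j=3)
  i=4: ✗ (fails at j=4)
Positions where it holds: {} → 0.

0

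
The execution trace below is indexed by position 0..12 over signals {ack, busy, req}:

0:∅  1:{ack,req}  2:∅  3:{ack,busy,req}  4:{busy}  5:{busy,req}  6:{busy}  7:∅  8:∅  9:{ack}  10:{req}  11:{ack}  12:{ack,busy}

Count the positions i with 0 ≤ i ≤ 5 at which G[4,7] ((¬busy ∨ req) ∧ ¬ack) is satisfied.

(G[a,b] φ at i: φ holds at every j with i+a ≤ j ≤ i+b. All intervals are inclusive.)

0

Evaluate at each i in [0,5]:
  i=0: ✗ (fails at j=4)
  i=1: ✗ (fails at j=6)
  i=2: ✗ (fails at j=6)
  i=3: ✗ (fails at j=9)
  i=4: ✗ (fails at j=9)
  i=5: ✗ (fails at j=9)
Positions where it holds: {} → 0.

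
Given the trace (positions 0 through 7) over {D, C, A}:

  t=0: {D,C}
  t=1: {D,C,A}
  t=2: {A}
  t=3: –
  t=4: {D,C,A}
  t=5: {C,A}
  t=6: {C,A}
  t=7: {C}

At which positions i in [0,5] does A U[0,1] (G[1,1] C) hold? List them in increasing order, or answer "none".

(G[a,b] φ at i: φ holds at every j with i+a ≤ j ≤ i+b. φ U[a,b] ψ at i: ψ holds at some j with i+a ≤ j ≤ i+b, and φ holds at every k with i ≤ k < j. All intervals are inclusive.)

Evaluate at each i in [0,5]:
  i=0: ✓ (rhs at j=0)
  i=1: ✗ (no rhs in [1,2])
  i=2: ✓ (rhs at j=3; lhs holds on [2,2])
  i=3: ✓ (rhs at j=3)
  i=4: ✓ (rhs at j=4)
  i=5: ✓ (rhs at j=5)

0, 2, 3, 4, 5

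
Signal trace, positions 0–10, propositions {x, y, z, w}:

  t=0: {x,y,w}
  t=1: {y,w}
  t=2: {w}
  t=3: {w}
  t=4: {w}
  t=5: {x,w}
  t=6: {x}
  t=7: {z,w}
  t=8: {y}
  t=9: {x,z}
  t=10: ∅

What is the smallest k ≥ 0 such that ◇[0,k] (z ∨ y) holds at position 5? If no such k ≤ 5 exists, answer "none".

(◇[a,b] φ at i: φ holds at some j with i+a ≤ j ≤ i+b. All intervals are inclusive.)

Scan j = 5,6,… for (z ∨ y):
  j=5: fails
  j=6: fails
  j=7: holds
First hit at j=7, so smallest k = 7-5 = 2.

2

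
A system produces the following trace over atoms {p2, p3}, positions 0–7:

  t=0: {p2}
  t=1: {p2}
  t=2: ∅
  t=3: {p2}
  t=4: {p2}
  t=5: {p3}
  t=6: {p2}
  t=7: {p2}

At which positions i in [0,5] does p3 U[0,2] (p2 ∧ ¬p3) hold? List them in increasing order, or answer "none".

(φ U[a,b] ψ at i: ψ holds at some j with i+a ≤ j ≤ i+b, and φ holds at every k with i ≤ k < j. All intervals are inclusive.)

Evaluate at each i in [0,5]:
  i=0: ✓ (rhs at j=0)
  i=1: ✓ (rhs at j=1)
  i=2: ✗ (lhs fails at k=2 before rhs at j=3)
  i=3: ✓ (rhs at j=3)
  i=4: ✓ (rhs at j=4)
  i=5: ✓ (rhs at j=6; lhs holds on [5,5])

0, 1, 3, 4, 5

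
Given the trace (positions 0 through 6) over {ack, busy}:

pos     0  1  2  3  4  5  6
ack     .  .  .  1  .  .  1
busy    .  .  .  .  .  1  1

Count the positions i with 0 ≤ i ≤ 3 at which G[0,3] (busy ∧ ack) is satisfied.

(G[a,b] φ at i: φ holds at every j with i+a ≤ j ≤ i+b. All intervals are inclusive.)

Evaluate at each i in [0,3]:
  i=0: ✗ (fails at j=0)
  i=1: ✗ (fails at j=1)
  i=2: ✗ (fails at j=2)
  i=3: ✗ (fails at j=3)
Positions where it holds: {} → 0.

0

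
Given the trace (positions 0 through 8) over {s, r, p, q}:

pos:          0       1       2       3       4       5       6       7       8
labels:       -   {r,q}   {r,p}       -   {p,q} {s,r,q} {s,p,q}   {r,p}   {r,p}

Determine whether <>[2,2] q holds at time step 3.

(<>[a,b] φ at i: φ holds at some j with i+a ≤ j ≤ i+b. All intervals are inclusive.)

Check q at each j in [5,5]:
  j=5: true
Found at j=5 → formula holds.

True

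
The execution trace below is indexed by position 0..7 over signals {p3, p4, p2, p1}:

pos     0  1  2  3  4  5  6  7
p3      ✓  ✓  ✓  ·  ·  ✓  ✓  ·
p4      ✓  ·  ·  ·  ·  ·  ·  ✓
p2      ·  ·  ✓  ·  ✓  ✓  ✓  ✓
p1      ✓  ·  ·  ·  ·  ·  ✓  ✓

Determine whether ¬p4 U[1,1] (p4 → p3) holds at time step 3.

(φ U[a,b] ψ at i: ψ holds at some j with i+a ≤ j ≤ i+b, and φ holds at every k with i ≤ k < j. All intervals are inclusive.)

Need some j in [4,4] with (p4 → p3), and ¬p4 at every k in [3,j-1].
  j=4: (p4 → p3) holds; ¬p4 holds at every k in [3,3] → satisfied.

True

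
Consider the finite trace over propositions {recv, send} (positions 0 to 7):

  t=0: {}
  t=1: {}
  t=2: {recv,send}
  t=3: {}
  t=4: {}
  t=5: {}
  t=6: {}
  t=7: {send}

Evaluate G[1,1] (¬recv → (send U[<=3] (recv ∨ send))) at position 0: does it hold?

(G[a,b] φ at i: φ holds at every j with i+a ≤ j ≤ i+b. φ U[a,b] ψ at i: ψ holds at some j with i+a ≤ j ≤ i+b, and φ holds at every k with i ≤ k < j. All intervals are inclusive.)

No

Check (¬recv → (send U[<=3] (recv ∨ send))) at every j in [1,1]:
  j=1: antecedent true; consequent fails → ✗
Fails at j=1 → formula fails.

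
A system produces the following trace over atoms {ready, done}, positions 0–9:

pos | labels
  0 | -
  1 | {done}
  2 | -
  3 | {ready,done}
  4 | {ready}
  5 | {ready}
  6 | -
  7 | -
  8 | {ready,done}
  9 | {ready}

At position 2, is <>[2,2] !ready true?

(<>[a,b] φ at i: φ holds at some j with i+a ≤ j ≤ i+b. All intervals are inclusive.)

Check !ready at each j in [4,4]:
  j=4: false
No position in the window satisfies it → formula fails.

No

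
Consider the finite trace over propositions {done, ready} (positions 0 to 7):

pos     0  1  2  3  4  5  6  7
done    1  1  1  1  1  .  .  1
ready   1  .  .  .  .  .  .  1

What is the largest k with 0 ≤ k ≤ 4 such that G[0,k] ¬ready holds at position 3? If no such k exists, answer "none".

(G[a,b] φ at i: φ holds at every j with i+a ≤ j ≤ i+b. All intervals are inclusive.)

3

¬ready must hold from j=3 onward; find where it first fails.
  j=3: holds
  j=4: holds
  j=5: holds
  j=6: holds
  j=7: fails
Holds on [3,6], so largest k = 3.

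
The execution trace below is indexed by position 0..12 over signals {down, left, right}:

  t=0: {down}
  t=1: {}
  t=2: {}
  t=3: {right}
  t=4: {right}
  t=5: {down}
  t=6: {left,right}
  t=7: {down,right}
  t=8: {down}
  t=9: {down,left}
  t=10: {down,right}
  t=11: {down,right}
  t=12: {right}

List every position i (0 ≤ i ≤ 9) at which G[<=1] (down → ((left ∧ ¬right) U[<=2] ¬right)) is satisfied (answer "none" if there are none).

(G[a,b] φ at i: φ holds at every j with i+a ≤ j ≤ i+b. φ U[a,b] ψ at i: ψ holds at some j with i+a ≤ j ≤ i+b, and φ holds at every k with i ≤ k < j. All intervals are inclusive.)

0, 1, 2, 3, 4, 5, 8

Evaluate at each i in [0,9]:
  i=0: ✓ (all of [0,1])
  i=1: ✓ (all of [1,2])
  i=2: ✓ (all of [2,3])
  i=3: ✓ (all of [3,4])
  i=4: ✓ (all of [4,5])
  i=5: ✓ (all of [5,6])
  i=6: ✗ (fails at j=7)
  i=7: ✗ (fails at j=7)
  i=8: ✓ (all of [8,9])
  i=9: ✗ (fails at j=10)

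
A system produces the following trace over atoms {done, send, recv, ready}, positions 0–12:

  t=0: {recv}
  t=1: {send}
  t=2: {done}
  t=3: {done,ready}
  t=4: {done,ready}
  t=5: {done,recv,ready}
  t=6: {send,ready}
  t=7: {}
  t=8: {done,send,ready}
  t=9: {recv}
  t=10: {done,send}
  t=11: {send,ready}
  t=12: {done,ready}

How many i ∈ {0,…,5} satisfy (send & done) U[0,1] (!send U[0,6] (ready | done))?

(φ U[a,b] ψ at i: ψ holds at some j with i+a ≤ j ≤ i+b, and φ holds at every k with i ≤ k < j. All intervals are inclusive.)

Evaluate at each i in [0,5]:
  i=0: ✗ (no rhs in [0,1])
  i=1: ✗ (lhs fails at k=1 before rhs at j=2)
  i=2: ✓ (rhs at j=2)
  i=3: ✓ (rhs at j=3)
  i=4: ✓ (rhs at j=4)
  i=5: ✓ (rhs at j=5)
Positions where it holds: {2, 3, 4, 5} → 4.

4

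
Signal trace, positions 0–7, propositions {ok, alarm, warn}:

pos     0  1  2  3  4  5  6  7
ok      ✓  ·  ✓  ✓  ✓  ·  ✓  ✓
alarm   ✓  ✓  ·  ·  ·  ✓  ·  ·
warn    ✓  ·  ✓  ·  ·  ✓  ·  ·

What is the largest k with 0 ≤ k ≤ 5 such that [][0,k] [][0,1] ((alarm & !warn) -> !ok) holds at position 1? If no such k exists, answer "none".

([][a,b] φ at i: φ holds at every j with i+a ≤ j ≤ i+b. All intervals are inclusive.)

5

[][0,1] ((alarm & !warn) -> !ok) must hold from j=1 onward; find where it first fails.
  j=1: holds
  j=2: holds
  j=3: holds
  j=4: holds
  j=5: holds
  j=6: holds
Holds through j=6; largest k = 5.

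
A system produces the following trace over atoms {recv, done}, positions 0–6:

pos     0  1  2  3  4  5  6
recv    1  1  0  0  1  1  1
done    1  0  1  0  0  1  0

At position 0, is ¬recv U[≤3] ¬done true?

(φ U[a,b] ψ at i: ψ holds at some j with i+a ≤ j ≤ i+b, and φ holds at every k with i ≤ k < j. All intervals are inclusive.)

Need some j in [0,3] with ¬done, and ¬recv at every k in [0,j-1].
  j=0: ¬done false.
  j=1: ¬done holds, but ¬recv fails at k=0 → not this j.
  j=2: ¬done false.
  j=3: ¬done holds, but ¬recv fails at k=0 → not this j.
No j in the window works → until fails.

Does not hold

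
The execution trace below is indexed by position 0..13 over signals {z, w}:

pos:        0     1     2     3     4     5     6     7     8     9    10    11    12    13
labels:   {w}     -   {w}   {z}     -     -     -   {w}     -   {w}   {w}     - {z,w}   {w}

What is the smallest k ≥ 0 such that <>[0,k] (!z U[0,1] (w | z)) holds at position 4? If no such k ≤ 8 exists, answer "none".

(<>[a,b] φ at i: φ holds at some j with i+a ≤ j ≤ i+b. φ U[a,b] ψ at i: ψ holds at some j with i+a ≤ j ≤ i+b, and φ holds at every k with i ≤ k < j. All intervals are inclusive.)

Scan j = 4,5,… for (!z U[0,1] (w | z)):
  j=4: fails
  j=5: fails
  j=6: holds
First hit at j=6, so smallest k = 6-4 = 2.

2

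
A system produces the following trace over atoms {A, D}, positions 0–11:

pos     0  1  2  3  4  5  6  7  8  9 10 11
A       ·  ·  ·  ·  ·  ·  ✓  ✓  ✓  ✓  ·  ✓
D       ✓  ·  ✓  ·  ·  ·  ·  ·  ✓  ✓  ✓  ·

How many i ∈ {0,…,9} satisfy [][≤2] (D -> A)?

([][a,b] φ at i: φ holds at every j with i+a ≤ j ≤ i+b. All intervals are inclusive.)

Evaluate at each i in [0,9]:
  i=0: ✗ (fails at j=0)
  i=1: ✗ (fails at j=2)
  i=2: ✗ (fails at j=2)
  i=3: ✓ (all of [3,5])
  i=4: ✓ (all of [4,6])
  i=5: ✓ (all of [5,7])
  i=6: ✓ (all of [6,8])
  i=7: ✓ (all of [7,9])
  i=8: ✗ (fails at j=10)
  i=9: ✗ (fails at j=10)
Positions where it holds: {3, 4, 5, 6, 7} → 5.

5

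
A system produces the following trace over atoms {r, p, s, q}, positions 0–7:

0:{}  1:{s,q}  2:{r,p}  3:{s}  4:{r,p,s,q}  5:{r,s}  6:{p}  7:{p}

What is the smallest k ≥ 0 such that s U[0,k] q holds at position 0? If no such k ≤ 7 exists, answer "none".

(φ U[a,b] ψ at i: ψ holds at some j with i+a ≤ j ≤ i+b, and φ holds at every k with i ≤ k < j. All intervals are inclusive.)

Need earliest j ≥ 0 with q, and s at every k in [0,j-1].
  j=0: rhs fails.
  j=1: rhs holds but lhs fails at k=0.
  j=2: rhs fails.
  j=3: rhs fails.
  j=4: rhs holds but lhs fails at k=0.
  j=5: rhs fails.
  j=6: rhs fails.
  j=7: rhs fails.
No witness within the range → none.

none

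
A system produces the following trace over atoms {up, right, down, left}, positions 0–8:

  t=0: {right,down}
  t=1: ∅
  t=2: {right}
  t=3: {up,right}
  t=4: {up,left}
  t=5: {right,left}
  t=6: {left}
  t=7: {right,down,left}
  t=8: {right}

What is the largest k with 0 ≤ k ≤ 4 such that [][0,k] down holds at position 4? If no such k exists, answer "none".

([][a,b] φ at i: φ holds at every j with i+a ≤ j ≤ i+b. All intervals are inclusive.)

down must hold from j=4 onward; find where it first fails.
  j=4: fails → no k works.

none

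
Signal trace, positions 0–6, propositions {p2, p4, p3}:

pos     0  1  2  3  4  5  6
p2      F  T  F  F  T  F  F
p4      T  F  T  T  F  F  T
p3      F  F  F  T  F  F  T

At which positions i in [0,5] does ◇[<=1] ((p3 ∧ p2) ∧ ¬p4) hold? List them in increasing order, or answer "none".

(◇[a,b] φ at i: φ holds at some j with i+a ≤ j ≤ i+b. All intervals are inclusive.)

none

Evaluate at each i in [0,5]:
  i=0: ✗ (none in [0,1])
  i=1: ✗ (none in [1,2])
  i=2: ✗ (none in [2,3])
  i=3: ✗ (none in [3,4])
  i=4: ✗ (none in [4,5])
  i=5: ✗ (none in [5,6])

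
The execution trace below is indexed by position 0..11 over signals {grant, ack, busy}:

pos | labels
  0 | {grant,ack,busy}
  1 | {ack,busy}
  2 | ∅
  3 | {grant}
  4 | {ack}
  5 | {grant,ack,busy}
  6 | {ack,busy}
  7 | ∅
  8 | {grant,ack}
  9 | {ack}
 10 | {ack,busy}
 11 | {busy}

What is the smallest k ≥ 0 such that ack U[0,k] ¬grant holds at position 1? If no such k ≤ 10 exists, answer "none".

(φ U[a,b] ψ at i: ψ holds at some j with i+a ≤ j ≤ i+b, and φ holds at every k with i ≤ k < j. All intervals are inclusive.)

0

Need earliest j ≥ 1 with ¬grant, and ack at every k in [1,j-1].
  j=1: rhs holds (empty prefix). k = 0.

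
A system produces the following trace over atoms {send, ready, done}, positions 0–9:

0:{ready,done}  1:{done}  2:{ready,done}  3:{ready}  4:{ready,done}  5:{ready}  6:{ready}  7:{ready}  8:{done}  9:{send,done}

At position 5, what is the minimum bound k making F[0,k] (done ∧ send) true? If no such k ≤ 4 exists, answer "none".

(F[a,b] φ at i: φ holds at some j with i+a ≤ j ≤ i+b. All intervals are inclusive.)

4

Scan j = 5,6,… for (done ∧ send):
  j=5: fails
  j=6: fails
  j=7: fails
  j=8: fails
  j=9: holds
First hit at j=9, so smallest k = 9-5 = 4.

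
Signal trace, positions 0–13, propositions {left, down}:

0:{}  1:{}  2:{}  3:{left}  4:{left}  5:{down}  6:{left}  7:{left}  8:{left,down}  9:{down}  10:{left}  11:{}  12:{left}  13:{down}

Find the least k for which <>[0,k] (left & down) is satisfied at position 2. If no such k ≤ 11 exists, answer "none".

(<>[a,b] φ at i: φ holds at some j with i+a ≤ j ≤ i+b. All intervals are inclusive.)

Scan j = 2,3,… for (left & down):
  j=2: fails
  j=3: fails
  j=4: fails
  j=5: fails
  j=6: fails
  j=7: fails
  j=8: holds
First hit at j=8, so smallest k = 8-2 = 6.

6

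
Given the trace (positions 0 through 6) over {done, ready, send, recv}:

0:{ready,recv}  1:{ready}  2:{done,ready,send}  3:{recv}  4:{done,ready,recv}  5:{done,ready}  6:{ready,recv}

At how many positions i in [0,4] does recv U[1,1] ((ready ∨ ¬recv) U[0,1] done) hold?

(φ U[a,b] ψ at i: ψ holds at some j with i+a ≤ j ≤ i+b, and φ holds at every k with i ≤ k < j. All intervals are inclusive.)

Evaluate at each i in [0,4]:
  i=0: ✓ (rhs at j=1; lhs holds on [0,0])
  i=1: ✗ (lhs fails at k=1 before rhs at j=2)
  i=2: ✗ (no rhs in [3,3])
  i=3: ✓ (rhs at j=4; lhs holds on [3,3])
  i=4: ✓ (rhs at j=5; lhs holds on [4,4])
Positions where it holds: {0, 3, 4} → 3.

3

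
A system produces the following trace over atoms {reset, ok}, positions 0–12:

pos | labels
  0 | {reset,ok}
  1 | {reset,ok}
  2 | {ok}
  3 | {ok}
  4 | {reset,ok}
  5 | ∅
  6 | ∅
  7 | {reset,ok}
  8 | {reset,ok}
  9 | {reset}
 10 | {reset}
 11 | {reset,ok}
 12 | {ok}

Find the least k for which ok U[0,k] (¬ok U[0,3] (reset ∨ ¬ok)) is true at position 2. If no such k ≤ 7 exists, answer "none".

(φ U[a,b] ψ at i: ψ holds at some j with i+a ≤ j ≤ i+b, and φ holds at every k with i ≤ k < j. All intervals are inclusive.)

2

Need earliest j ≥ 2 with (¬ok U[0,3] (reset ∨ ¬ok)), and ok at every k in [2,j-1].
  j=2: rhs fails.
  j=3: rhs fails.
  j=4: rhs holds; lhs holds on [2,3]. k = 2.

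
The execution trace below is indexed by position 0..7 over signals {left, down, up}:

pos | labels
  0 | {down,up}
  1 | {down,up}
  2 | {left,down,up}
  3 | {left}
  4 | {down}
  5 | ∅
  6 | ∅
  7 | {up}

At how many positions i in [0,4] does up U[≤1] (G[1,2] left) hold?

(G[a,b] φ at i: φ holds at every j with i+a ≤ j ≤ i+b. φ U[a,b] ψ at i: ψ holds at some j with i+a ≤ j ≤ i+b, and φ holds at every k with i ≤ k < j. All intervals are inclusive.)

Evaluate at each i in [0,4]:
  i=0: ✓ (rhs at j=1; lhs holds on [0,0])
  i=1: ✓ (rhs at j=1)
  i=2: ✗ (no rhs in [2,3])
  i=3: ✗ (no rhs in [3,4])
  i=4: ✗ (no rhs in [4,5])
Positions where it holds: {0, 1} → 2.

2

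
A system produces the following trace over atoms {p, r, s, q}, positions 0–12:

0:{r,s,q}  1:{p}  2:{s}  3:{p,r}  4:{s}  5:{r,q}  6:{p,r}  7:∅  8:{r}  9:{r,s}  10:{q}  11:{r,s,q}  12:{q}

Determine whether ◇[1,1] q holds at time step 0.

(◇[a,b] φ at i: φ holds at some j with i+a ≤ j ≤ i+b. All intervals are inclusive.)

Check q at each j in [1,1]:
  j=1: false
No position in the window satisfies it → formula fails.

False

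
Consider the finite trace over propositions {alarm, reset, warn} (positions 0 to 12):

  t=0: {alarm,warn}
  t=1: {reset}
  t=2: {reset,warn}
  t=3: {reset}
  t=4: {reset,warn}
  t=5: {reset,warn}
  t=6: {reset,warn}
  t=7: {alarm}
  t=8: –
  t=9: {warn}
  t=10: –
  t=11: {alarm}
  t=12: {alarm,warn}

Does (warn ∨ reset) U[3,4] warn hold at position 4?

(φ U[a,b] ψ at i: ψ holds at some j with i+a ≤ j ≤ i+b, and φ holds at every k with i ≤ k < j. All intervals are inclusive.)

Need some j in [7,8] with warn, and (warn ∨ reset) at every k in [4,j-1].
  j=7: warn false.
  j=8: warn false.
No j in the window works → until fails.

Does not hold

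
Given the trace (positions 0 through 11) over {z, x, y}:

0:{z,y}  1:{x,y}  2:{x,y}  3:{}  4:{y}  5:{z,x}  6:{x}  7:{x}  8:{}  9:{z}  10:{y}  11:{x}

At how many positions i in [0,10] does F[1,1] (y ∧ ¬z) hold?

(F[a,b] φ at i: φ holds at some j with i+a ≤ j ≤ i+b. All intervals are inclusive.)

Evaluate at each i in [0,10]:
  i=0: ✓ (witness j=1)
  i=1: ✓ (witness j=2)
  i=2: ✗ (none in [3,3])
  i=3: ✓ (witness j=4)
  i=4: ✗ (none in [5,5])
  i=5: ✗ (none in [6,6])
  i=6: ✗ (none in [7,7])
  i=7: ✗ (none in [8,8])
  i=8: ✗ (none in [9,9])
  i=9: ✓ (witness j=10)
  i=10: ✗ (none in [11,11])
Positions where it holds: {0, 1, 3, 9} → 4.

4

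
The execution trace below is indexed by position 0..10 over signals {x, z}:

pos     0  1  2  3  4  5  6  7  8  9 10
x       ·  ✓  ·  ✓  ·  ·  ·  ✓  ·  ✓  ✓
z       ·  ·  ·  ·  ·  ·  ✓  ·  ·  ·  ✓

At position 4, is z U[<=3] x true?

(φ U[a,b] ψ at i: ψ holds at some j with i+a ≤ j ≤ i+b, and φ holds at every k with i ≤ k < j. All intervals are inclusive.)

Need some j in [4,7] with x, and z at every k in [4,j-1].
  j=4: x false.
  j=5: x false.
  j=6: x false.
  j=7: x holds, but z fails at k=4 → not this j.
No j in the window works → until fails.

No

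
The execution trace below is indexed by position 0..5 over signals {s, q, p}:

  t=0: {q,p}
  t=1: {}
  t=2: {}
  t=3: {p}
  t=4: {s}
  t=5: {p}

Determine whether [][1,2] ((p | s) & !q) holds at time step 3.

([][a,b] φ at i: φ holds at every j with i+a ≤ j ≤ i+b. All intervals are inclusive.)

Holds

Check ((p | s) & !q) at every j in [4,5]:
  j=4: true
  j=5: true
All positions satisfy it → formula holds.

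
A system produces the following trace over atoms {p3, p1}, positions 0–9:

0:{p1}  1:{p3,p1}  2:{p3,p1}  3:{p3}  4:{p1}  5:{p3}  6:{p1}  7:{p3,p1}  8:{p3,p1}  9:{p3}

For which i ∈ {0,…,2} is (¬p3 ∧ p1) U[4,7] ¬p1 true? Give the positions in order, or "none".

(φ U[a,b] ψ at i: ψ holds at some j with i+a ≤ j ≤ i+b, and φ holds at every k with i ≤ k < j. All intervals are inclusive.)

Evaluate at each i in [0,2]:
  i=0: ✗ (lhs fails at k=1 before rhs at j=5)
  i=1: ✗ (lhs fails at k=1 before rhs at j=5)
  i=2: ✗ (lhs fails at k=2 before rhs at j=9)

none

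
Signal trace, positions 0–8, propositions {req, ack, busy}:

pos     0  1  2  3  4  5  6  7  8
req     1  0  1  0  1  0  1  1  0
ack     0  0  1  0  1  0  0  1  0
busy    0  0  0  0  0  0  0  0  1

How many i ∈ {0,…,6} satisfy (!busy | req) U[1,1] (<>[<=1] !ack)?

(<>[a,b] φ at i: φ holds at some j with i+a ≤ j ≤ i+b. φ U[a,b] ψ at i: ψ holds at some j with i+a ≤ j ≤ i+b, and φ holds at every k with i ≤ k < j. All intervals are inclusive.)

7

Evaluate at each i in [0,6]:
  i=0: ✓ (rhs at j=1; lhs holds on [0,0])
  i=1: ✓ (rhs at j=2; lhs holds on [1,1])
  i=2: ✓ (rhs at j=3; lhs holds on [2,2])
  i=3: ✓ (rhs at j=4; lhs holds on [3,3])
  i=4: ✓ (rhs at j=5; lhs holds on [4,4])
  i=5: ✓ (rhs at j=6; lhs holds on [5,5])
  i=6: ✓ (rhs at j=7; lhs holds on [6,6])
Positions where it holds: {0, 1, 2, 3, 4, 5, 6} → 7.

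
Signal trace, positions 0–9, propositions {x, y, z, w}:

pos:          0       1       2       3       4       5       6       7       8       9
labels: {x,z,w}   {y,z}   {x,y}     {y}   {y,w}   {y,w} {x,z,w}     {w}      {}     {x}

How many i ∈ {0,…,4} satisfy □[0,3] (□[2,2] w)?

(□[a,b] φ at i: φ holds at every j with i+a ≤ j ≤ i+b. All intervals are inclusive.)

Evaluate at each i in [0,4]:
  i=0: ✗ (fails at j=0)
  i=1: ✗ (fails at j=1)
  i=2: ✓ (all of [2,5])
  i=3: ✗ (fails at j=6)
  i=4: ✗ (fails at j=6)
Positions where it holds: {2} → 1.

1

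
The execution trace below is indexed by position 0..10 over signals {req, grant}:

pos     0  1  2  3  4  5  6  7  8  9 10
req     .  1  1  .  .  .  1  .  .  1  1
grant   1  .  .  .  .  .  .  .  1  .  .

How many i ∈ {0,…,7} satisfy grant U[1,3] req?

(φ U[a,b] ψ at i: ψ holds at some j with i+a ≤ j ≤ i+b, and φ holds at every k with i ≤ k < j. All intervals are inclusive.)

Evaluate at each i in [0,7]:
  i=0: ✓ (rhs at j=1; lhs holds on [0,0])
  i=1: ✗ (lhs fails at k=1 before rhs at j=2)
  i=2: ✗ (no rhs in [3,5])
  i=3: ✗ (lhs fails at k=3 before rhs at j=6)
  i=4: ✗ (lhs fails at k=4 before rhs at j=6)
  i=5: ✗ (lhs fails at k=5 before rhs at j=6)
  i=6: ✗ (lhs fails at k=6 before rhs at j=9)
  i=7: ✗ (lhs fails at k=7 before rhs at j=9)
Positions where it holds: {0} → 1.

1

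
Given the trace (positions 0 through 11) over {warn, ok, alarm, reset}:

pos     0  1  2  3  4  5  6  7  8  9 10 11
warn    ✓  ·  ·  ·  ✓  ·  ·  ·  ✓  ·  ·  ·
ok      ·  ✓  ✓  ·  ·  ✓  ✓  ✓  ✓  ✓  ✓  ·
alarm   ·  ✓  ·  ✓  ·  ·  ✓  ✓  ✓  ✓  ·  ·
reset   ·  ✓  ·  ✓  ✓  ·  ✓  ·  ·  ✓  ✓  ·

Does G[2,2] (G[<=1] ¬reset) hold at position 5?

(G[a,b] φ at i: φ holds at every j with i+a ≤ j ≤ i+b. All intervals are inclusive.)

Holds

Check G[<=1] ¬reset at every j in [7,7]:
  j=7: holds on [7,8]
All positions satisfy it → formula holds.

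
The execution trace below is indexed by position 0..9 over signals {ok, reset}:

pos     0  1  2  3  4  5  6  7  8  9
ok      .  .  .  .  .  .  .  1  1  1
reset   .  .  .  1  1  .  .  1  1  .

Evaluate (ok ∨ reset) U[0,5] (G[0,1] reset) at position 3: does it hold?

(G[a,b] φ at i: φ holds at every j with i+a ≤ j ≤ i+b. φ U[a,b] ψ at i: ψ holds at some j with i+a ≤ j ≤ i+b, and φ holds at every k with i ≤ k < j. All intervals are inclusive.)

Need some j in [3,8] with G[0,1] reset, and (ok ∨ reset) at every k in [3,j-1].
  j=3: G[0,1] reset holds; no prefix to check → satisfied.

Yes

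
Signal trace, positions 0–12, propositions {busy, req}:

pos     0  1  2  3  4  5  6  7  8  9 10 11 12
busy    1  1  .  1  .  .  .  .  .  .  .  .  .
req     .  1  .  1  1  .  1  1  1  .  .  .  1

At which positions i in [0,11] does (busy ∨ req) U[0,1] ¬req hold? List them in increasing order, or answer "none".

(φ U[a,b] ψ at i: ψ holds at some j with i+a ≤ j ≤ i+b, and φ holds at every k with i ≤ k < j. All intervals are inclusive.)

Evaluate at each i in [0,11]:
  i=0: ✓ (rhs at j=0)
  i=1: ✓ (rhs at j=2; lhs holds on [1,1])
  i=2: ✓ (rhs at j=2)
  i=3: ✗ (no rhs in [3,4])
  i=4: ✓ (rhs at j=5; lhs holds on [4,4])
  i=5: ✓ (rhs at j=5)
  i=6: ✗ (no rhs in [6,7])
  i=7: ✗ (no rhs in [7,8])
  i=8: ✓ (rhs at j=9; lhs holds on [8,8])
  i=9: ✓ (rhs at j=9)
  i=10: ✓ (rhs at j=10)
  i=11: ✓ (rhs at j=11)

0, 1, 2, 4, 5, 8, 9, 10, 11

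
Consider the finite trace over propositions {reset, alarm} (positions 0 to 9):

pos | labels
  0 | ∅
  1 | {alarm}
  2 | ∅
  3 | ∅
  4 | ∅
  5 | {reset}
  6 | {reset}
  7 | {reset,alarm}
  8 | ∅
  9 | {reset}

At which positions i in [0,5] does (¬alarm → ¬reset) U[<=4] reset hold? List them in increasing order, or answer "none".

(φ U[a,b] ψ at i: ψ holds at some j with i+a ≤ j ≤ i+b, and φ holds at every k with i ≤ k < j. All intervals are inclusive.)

Evaluate at each i in [0,5]:
  i=0: ✗ (no rhs in [0,4])
  i=1: ✓ (rhs at j=5; lhs holds on [1,4])
  i=2: ✓ (rhs at j=5; lhs holds on [2,4])
  i=3: ✓ (rhs at j=5; lhs holds on [3,4])
  i=4: ✓ (rhs at j=5; lhs holds on [4,4])
  i=5: ✓ (rhs at j=5)

1, 2, 3, 4, 5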